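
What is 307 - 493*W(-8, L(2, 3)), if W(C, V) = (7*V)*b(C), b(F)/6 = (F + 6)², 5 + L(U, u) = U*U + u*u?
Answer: -662285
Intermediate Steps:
L(U, u) = -5 + U² + u² (L(U, u) = -5 + (U*U + u*u) = -5 + (U² + u²) = -5 + U² + u²)
b(F) = 6*(6 + F)² (b(F) = 6*(F + 6)² = 6*(6 + F)²)
W(C, V) = 42*V*(6 + C)² (W(C, V) = (7*V)*(6*(6 + C)²) = 42*V*(6 + C)²)
307 - 493*W(-8, L(2, 3)) = 307 - 20706*(-5 + 2² + 3²)*(6 - 8)² = 307 - 20706*(-5 + 4 + 9)*(-2)² = 307 - 20706*8*4 = 307 - 493*1344 = 307 - 662592 = -662285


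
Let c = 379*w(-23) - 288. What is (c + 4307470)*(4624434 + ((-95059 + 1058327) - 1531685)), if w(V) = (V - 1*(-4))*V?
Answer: 18141773117685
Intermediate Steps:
w(V) = V*(4 + V) (w(V) = (V + 4)*V = (4 + V)*V = V*(4 + V))
c = 165335 (c = 379*(-23*(4 - 23)) - 288 = 379*(-23*(-19)) - 288 = 379*437 - 288 = 165623 - 288 = 165335)
(c + 4307470)*(4624434 + ((-95059 + 1058327) - 1531685)) = (165335 + 4307470)*(4624434 + ((-95059 + 1058327) - 1531685)) = 4472805*(4624434 + (963268 - 1531685)) = 4472805*(4624434 - 568417) = 4472805*4056017 = 18141773117685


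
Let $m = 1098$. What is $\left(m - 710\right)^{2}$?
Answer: $150544$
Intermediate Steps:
$\left(m - 710\right)^{2} = \left(1098 - 710\right)^{2} = 388^{2} = 150544$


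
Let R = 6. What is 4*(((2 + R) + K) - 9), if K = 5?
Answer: 16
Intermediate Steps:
4*(((2 + R) + K) - 9) = 4*(((2 + 6) + 5) - 9) = 4*((8 + 5) - 9) = 4*(13 - 9) = 4*4 = 16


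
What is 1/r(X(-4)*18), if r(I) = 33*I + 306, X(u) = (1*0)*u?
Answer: 1/306 ≈ 0.0032680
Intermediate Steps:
X(u) = 0 (X(u) = 0*u = 0)
r(I) = 306 + 33*I
1/r(X(-4)*18) = 1/(306 + 33*(0*18)) = 1/(306 + 33*0) = 1/(306 + 0) = 1/306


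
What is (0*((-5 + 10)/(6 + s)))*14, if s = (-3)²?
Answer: 0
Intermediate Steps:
s = 9
(0*((-5 + 10)/(6 + s)))*14 = (0*((-5 + 10)/(6 + 9)))*14 = (0*(5/15))*14 = (0*(5*(1/15)))*14 = (0*(⅓))*14 = 0*14 = 0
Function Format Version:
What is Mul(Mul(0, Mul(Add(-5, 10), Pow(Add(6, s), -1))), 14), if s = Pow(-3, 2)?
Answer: 0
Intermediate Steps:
s = 9
Mul(Mul(0, Mul(Add(-5, 10), Pow(Add(6, s), -1))), 14) = Mul(Mul(0, Mul(Add(-5, 10), Pow(Add(6, 9), -1))), 14) = Mul(Mul(0, Mul(5, Pow(15, -1))), 14) = Mul(Mul(0, Mul(5, Rational(1, 15))), 14) = Mul(Mul(0, Rational(1, 3)), 14) = Mul(0, 14) = 0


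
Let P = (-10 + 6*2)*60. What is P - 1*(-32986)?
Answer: 33106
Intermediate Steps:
P = 120 (P = (-10 + 12)*60 = 2*60 = 120)
P - 1*(-32986) = 120 - 1*(-32986) = 120 + 32986 = 33106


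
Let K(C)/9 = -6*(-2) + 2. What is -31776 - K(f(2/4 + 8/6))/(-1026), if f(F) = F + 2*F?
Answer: -1811225/57 ≈ -31776.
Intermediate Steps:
f(F) = 3*F
K(C) = 126 (K(C) = 9*(-6*(-2) + 2) = 9*(12 + 2) = 9*14 = 126)
-31776 - K(f(2/4 + 8/6))/(-1026) = -31776 - 126/(-1026) = -31776 - 126*(-1)/1026 = -31776 - 1*(-7/57) = -31776 + 7/57 = -1811225/57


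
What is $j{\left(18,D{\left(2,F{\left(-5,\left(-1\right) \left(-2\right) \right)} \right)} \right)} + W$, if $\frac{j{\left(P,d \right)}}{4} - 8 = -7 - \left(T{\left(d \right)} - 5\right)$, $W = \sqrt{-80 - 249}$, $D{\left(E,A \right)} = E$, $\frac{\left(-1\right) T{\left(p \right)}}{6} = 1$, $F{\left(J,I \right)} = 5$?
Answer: $48 + i \sqrt{329} \approx 48.0 + 18.138 i$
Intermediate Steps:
$T{\left(p \right)} = -6$ ($T{\left(p \right)} = \left(-6\right) 1 = -6$)
$W = i \sqrt{329}$ ($W = \sqrt{-329} = i \sqrt{329} \approx 18.138 i$)
$j{\left(P,d \right)} = 48$ ($j{\left(P,d \right)} = 32 + 4 \left(-7 - \left(-6 - 5\right)\right) = 32 + 4 \left(-7 - -11\right) = 32 + 4 \left(-7 + 11\right) = 32 + 4 \cdot 4 = 32 + 16 = 48$)
$j{\left(18,D{\left(2,F{\left(-5,\left(-1\right) \left(-2\right) \right)} \right)} \right)} + W = 48 + i \sqrt{329}$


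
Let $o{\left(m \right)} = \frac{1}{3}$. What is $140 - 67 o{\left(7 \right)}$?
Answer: $\frac{353}{3} \approx 117.67$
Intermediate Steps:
$o{\left(m \right)} = \frac{1}{3}$
$140 - 67 o{\left(7 \right)} = 140 - \frac{67}{3} = \frac{353}{3}$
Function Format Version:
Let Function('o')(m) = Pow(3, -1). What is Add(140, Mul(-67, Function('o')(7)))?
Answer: Rational(353, 3) ≈ 117.67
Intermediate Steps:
Function('o')(m) = Rational(1, 3)
Add(140, Mul(-67, Function('o')(7))) = Add(140, Mul(-67, Rational(1, 3))) = Add(140, Rational(-67, 3)) = Rational(353, 3)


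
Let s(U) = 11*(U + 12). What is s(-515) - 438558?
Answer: -444091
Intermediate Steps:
s(U) = 132 + 11*U (s(U) = 11*(12 + U) = 132 + 11*U)
s(-515) - 438558 = (132 + 11*(-515)) - 438558 = (132 - 5665) - 438558 = -5533 - 438558 = -444091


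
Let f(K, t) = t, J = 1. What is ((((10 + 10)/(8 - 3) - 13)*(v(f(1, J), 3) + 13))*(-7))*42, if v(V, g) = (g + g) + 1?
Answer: 52920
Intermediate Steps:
v(V, g) = 1 + 2*g (v(V, g) = 2*g + 1 = 1 + 2*g)
((((10 + 10)/(8 - 3) - 13)*(v(f(1, J), 3) + 13))*(-7))*42 = ((((10 + 10)/(8 - 3) - 13)*((1 + 2*3) + 13))*(-7))*42 = (((20/5 - 13)*((1 + 6) + 13))*(-7))*42 = (((20*(1/5) - 13)*(7 + 13))*(-7))*42 = (((4 - 13)*20)*(-7))*42 = (-9*20*(-7))*42 = -180*(-7)*42 = 1260*42 = 52920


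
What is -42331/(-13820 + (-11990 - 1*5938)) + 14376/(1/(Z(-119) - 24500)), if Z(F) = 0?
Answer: -11182026533669/31748 ≈ -3.5221e+8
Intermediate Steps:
-42331/(-13820 + (-11990 - 1*5938)) + 14376/(1/(Z(-119) - 24500)) = -42331/(-13820 + (-11990 - 1*5938)) + 14376/(1/(0 - 24500)) = -42331/(-13820 + (-11990 - 5938)) + 14376/(1/(-24500)) = -42331/(-13820 - 17928) + 14376/(-1/24500) = -42331/(-31748) + 14376*(-24500) = -42331*(-1/31748) - 352212000 = 42331/31748 - 352212000 = -11182026533669/31748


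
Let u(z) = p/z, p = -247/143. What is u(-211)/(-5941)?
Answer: -19/13789061 ≈ -1.3779e-6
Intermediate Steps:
p = -19/11 (p = -247*1/143 = -19/11 ≈ -1.7273)
u(z) = -19/(11*z)
u(-211)/(-5941) = -19/11/(-211)/(-5941) = -19/11*(-1/211)*(-1/5941) = (19/2321)*(-1/5941) = -19/13789061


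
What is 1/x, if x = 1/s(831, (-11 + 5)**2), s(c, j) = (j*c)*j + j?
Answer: 1077012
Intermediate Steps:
s(c, j) = j + c*j**2 (s(c, j) = (c*j)*j + j = c*j**2 + j = j + c*j**2)
x = 1/1077012 (x = 1/((-11 + 5)**2*(1 + 831*(-11 + 5)**2)) = 1/((-6)**2*(1 + 831*(-6)**2)) = 1/(36*(1 + 831*36)) = 1/(36*(1 + 29916)) = 1/(36*29917) = 1/1077012 ≈ 9.2849e-7)
1/x = 1/(1/1077012) = 1077012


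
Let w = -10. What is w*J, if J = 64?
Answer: -640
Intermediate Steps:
w*J = -10*64 = -640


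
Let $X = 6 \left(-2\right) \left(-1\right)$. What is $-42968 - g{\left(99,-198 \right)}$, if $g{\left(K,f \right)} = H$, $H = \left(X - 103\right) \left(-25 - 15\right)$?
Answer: $-46608$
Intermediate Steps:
$X = 12$ ($X = \left(-12\right) \left(-1\right) = 12$)
$H = 3640$ ($H = \left(12 - 103\right) \left(-25 - 15\right) = \left(-91\right) \left(-40\right) = 3640$)
$g{\left(K,f \right)} = 3640$
$-42968 - g{\left(99,-198 \right)} = -42968 - 3640 = -46608$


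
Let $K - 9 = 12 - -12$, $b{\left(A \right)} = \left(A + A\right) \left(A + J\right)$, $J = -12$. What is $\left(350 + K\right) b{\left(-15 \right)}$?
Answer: $310230$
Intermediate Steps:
$b{\left(A \right)} = 2 A \left(-12 + A\right)$ ($b{\left(A \right)} = \left(A + A\right) \left(A - 12\right) = 2 A \left(-12 + A\right)$)
$K = 33$ ($K = 9 + \left(12 - -12\right) = 9 + \left(12 + 12\right) = 9 + 24 = 33$)
$\left(350 + K\right) b{\left(-15 \right)} = \left(350 + 33\right) 2 \left(-15\right) \left(-12 - 15\right) = 383 \cdot 2 \left(-15\right) \left(-27\right) = 383 \cdot 810 = 310230$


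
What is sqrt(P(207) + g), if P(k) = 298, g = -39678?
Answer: 2*I*sqrt(9845) ≈ 198.44*I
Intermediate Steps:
sqrt(P(207) + g) = sqrt(298 - 39678) = sqrt(-39380) = 2*I*sqrt(9845)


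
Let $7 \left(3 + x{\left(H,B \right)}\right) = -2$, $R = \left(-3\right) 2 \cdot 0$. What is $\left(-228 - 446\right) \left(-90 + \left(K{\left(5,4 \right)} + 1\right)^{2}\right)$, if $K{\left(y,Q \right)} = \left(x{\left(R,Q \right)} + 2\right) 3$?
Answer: $\frac{2702740}{49} \approx 55158.0$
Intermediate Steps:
$R = 0$ ($R = \left(-6\right) 0 = 0$)
$x{\left(H,B \right)} = - \frac{23}{7}$ ($x{\left(H,B \right)} = -3 + \frac{1}{7} \left(-2\right) = -3 - \frac{2}{7} = - \frac{23}{7}$)
$K{\left(y,Q \right)} = - \frac{27}{7}$ ($K{\left(y,Q \right)} = \left(- \frac{23}{7} + 2\right) 3 = \left(- \frac{9}{7}\right) 3 = - \frac{27}{7}$)
$\left(-228 - 446\right) \left(-90 + \left(K{\left(5,4 \right)} + 1\right)^{2}\right) = \left(-228 - 446\right) \left(-90 + \left(- \frac{27}{7} + 1\right)^{2}\right) = - 674 \left(-90 + \left(- \frac{20}{7}\right)^{2}\right) = - 674 \left(-90 + \frac{400}{49}\right) = \left(-674\right) \left(- \frac{4010}{49}\right) = \frac{2702740}{49}$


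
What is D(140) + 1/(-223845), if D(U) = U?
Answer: 31338299/223845 ≈ 140.00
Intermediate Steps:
D(140) + 1/(-223845) = 140 + 1/(-223845) = 140 - 1/223845 = 31338299/223845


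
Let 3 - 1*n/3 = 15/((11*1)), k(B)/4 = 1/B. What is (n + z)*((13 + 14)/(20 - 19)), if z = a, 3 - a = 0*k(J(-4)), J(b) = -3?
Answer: 2349/11 ≈ 213.55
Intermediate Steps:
k(B) = 4/B (k(B) = 4*(1/B) = 4/B)
a = 3 (a = 3 - 0*4/(-3) = 3 - 0*4*(-⅓) = 3 - 0*(-4)/3 = 3 - 1*0 = 3 + 0 = 3)
n = 54/11 (n = 9 - 45/(11*1) = 9 - 45/11 = 54/11 ≈ 4.9091)
z = 3
(n + z)*((13 + 14)/(20 - 19)) = (54/11 + 3)*((13 + 14)/(20 - 19)) = 87*(27/1)/11 = 87*(27*1)/11 = (87/11)*27 = 2349/11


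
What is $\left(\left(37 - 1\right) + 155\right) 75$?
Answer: $14325$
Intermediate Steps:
$\left(\left(37 - 1\right) + 155\right) 75 = \left(36 + 155\right) 75 = 191 \cdot 75 = 14325$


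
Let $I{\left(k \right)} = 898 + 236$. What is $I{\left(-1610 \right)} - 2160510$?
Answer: $-2159376$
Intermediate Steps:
$I{\left(k \right)} = 1134$
$I{\left(-1610 \right)} - 2160510 = 1134 - 2160510 = -2159376$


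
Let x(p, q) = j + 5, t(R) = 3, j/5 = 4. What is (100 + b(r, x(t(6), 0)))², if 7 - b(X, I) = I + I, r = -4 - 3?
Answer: 3249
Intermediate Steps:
j = 20 (j = 5*4 = 20)
x(p, q) = 25 (x(p, q) = 20 + 5 = 25)
r = -7
b(X, I) = 7 - 2*I (b(X, I) = 7 - (I + I) = 7 - 2*I)
(100 + b(r, x(t(6), 0)))² = (100 + (7 - 2*25))² = (100 + (7 - 50))² = (100 - 43)² = 57² = 3249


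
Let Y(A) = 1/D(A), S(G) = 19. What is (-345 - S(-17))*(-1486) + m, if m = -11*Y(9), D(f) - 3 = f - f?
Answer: 1622701/3 ≈ 5.4090e+5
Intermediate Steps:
D(f) = 3 (D(f) = 3 + (f - f) = 3 + 0 = 3)
Y(A) = ⅓ (Y(A) = 1/3 = ⅓)
m = -11/3 (m = -11*⅓ = -11/3 ≈ -3.6667)
(-345 - S(-17))*(-1486) + m = (-345 - 1*19)*(-1486) - 11/3 = (-345 - 19)*(-1486) - 11/3 = -364*(-1486) - 11/3 = 540904 - 11/3 = 1622701/3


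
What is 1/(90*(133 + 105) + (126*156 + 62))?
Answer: 1/41138 ≈ 2.4308e-5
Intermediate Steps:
1/(90*(133 + 105) + (126*156 + 62)) = 1/(90*238 + (19656 + 62)) = 1/(21420 + 19718) = 1/41138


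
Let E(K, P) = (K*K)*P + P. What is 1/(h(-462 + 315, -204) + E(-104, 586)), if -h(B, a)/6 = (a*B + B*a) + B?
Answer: 1/5979788 ≈ 1.6723e-7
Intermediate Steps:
E(K, P) = P + P*K² (E(K, P) = K²*P + P = P*K² + P = P + P*K²)
h(B, a) = -6*B - 12*B*a (h(B, a) = -6*((a*B + B*a) + B) = -6*((B*a + B*a) + B) = -6*(2*B*a + B) = -6*(B + 2*B*a) = -6*B - 12*B*a)
1/(h(-462 + 315, -204) + E(-104, 586)) = 1/(-6*(-462 + 315)*(1 + 2*(-204)) + 586*(1 + (-104)²)) = 1/(-6*(-147)*(1 - 408) + 586*(1 + 10816)) = 1/(-6*(-147)*(-407) + 586*10817) = 1/(-358974 + 6338762) = 1/5979788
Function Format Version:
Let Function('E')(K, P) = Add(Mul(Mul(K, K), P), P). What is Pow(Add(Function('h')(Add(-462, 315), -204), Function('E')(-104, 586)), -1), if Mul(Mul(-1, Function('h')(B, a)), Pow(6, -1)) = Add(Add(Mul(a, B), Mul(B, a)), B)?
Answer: Rational(1, 5979788) ≈ 1.6723e-7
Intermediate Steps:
Function('E')(K, P) = Add(P, Mul(P, Pow(K, 2))) (Function('E')(K, P) = Add(Mul(Pow(K, 2), P), P) = Add(Mul(P, Pow(K, 2)), P) = Add(P, Mul(P, Pow(K, 2))))
Function('h')(B, a) = Add(Mul(-6, B), Mul(-12, B, a)) (Function('h')(B, a) = Mul(-6, Add(Add(Mul(a, B), Mul(B, a)), B)) = Mul(-6, Add(Add(Mul(B, a), Mul(B, a)), B)) = Mul(-6, Add(Mul(2, B, a), B)) = Mul(-6, Add(B, Mul(2, B, a))) = Add(Mul(-6, B), Mul(-12, B, a)))
Pow(Add(Function('h')(Add(-462, 315), -204), Function('E')(-104, 586)), -1) = Pow(Add(Mul(-6, Add(-462, 315), Add(1, Mul(2, -204))), Mul(586, Add(1, Pow(-104, 2)))), -1) = Pow(Add(Mul(-6, -147, Add(1, -408)), Mul(586, Add(1, 10816))), -1) = Pow(Add(Mul(-6, -147, -407), Mul(586, 10817)), -1) = Pow(Add(-358974, 6338762), -1) = Pow(5979788, -1) = Rational(1, 5979788)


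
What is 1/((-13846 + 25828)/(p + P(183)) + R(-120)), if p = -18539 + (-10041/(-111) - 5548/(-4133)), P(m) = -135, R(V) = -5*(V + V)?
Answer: 2841608327/3408097692978 ≈ 0.00083378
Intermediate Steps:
R(V) = -10*V
p = -2820963992/152921 (p = -18539 + (-10041*(-1/111) - 5548*(-1/4133)) = -18539 + (3347/37 + 5548/4133) = -18539 + 14038427/152921 = -2820963992/152921 ≈ -18447.)
1/((-13846 + 25828)/(p + P(183)) + R(-120)) = 1/((-13846 + 25828)/(-2820963992/152921 - 135) - 10*(-120)) = 1/(11982/(-2841608327/152921) + 1200) = 1/(11982*(-152921/2841608327) + 1200) = 1/(-1832299422/2841608327 + 1200) = 1/(3408097692978/2841608327) = 2841608327/3408097692978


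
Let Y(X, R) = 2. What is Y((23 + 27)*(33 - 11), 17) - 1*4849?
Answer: -4847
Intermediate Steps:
Y((23 + 27)*(33 - 11), 17) - 1*4849 = 2 - 1*4849 = 2 - 4849 = -4847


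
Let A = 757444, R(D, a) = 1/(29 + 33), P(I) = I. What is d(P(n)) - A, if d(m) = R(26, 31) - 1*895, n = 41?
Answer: -47017017/62 ≈ -7.5834e+5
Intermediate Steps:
R(D, a) = 1/62
d(m) = -55489/62 (d(m) = 1/62 - 1*895 = 1/62 - 895 = -55489/62)
d(P(n)) - A = -55489/62 - 1*757444 = -55489/62 - 757444 = -47017017/62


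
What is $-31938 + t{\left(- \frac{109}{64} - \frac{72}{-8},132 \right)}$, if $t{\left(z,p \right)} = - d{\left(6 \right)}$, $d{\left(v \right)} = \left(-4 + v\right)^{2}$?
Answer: $-31942$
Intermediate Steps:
$t{\left(z,p \right)} = -4$ ($t{\left(z,p \right)} = - \left(-4 + 6\right)^{2} = - 2^{2} = \left(-1\right) 4 = -4$)
$-31938 + t{\left(- \frac{109}{64} - \frac{72}{-8},132 \right)} = -31938 - 4 = -31942$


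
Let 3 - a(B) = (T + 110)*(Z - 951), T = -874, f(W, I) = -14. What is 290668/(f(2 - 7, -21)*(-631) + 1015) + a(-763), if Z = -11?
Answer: -147722033/201 ≈ -7.3494e+5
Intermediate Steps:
a(B) = -734965 (a(B) = 3 - (-874 + 110)*(-11 - 951) = 3 - (-764)*(-962) = 3 - 1*734968 = 3 - 734968 = -734965)
290668/(f(2 - 7, -21)*(-631) + 1015) + a(-763) = 290668/(-14*(-631) + 1015) - 734965 = 290668/(8834 + 1015) - 734965 = 290668/9849 - 734965 = 290668*(1/9849) - 734965 = 5932/201 - 734965 = -147722033/201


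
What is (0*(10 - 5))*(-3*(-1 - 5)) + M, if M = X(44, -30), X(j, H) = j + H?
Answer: 14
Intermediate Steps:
X(j, H) = H + j
M = 14 (M = -30 + 44 = 14)
(0*(10 - 5))*(-3*(-1 - 5)) + M = (0*(10 - 5))*(-3*(-1 - 5)) + 14 = (0*5)*(-3*(-6)) + 14 = 0*18 + 14 = 0 + 14 = 14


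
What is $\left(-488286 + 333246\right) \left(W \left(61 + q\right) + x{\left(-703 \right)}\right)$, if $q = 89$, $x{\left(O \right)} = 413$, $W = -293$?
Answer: $6749976480$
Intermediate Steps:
$\left(-488286 + 333246\right) \left(W \left(61 + q\right) + x{\left(-703 \right)}\right) = \left(-488286 + 333246\right) \left(- 293 \left(61 + 89\right) + 413\right) = - 155040 \left(\left(-293\right) 150 + 413\right) = - 155040 \left(-43950 + 413\right) = \left(-155040\right) \left(-43537\right) = 6749976480$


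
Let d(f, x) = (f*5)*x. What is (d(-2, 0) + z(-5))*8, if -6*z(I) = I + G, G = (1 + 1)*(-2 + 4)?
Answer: 4/3 ≈ 1.3333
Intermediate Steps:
G = 4 (G = 2*2 = 4)
d(f, x) = 5*f*x (d(f, x) = (5*f)*x = 5*f*x)
z(I) = -⅔ - I/6 (z(I) = -(I + 4)/6 = -(4 + I)/6 = -⅔ - I/6)
(d(-2, 0) + z(-5))*8 = (5*(-2)*0 + (-⅔ - ⅙*(-5)))*8 = (0 + (-⅔ + ⅚))*8 = (0 + ⅙)*8 = (⅙)*8 = 4/3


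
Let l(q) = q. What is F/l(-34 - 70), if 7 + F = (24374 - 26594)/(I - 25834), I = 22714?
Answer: 327/5408 ≈ 0.060466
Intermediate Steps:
F = -327/52 (F = -7 + (24374 - 26594)/(22714 - 25834) = -7 - 2220/(-3120) = -7 - 2220*(-1/3120) = -7 + 37/52 = -327/52 ≈ -6.2885)
F/l(-34 - 70) = -327/(52*(-34 - 70)) = -327/52/(-104) = -327/52*(-1/104) = 327/5408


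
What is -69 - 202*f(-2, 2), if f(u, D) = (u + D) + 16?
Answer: -3301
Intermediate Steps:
f(u, D) = 16 + D + u (f(u, D) = (D + u) + 16 = 16 + D + u)
-69 - 202*f(-2, 2) = -69 - 202*(16 + 2 - 2) = -69 - 202*16 = -69 - 3232 = -3301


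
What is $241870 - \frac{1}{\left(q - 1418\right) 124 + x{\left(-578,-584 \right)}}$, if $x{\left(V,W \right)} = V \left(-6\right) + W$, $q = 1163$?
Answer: $\frac{6950376321}{28736} \approx 2.4187 \cdot 10^{5}$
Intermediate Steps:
$x{\left(V,W \right)} = W - 6 V$ ($x{\left(V,W \right)} = - 6 V + W = W - 6 V$)
$241870 - \frac{1}{\left(q - 1418\right) 124 + x{\left(-578,-584 \right)}} = 241870 - \frac{1}{\left(1163 - 1418\right) 124 - -2884} = 241870 - \frac{1}{\left(-255\right) 124 + \left(-584 + 3468\right)} = 241870 - \frac{1}{-31620 + 2884} = 241870 - \frac{1}{-28736} = 241870 - - \frac{1}{28736} = 241870 + \frac{1}{28736} = \frac{6950376321}{28736}$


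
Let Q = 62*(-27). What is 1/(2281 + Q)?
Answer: 1/607 ≈ 0.0016474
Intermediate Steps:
Q = -1674
1/(2281 + Q) = 1/(2281 - 1674) = 1/607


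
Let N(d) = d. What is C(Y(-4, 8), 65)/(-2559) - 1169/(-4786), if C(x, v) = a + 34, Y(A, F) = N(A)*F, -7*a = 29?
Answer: 19940023/85731618 ≈ 0.23259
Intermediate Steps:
a = -29/7 (a = -⅐*29 = -29/7 ≈ -4.1429)
Y(A, F) = A*F
C(x, v) = 209/7 (C(x, v) = -29/7 + 34 = 209/7)
C(Y(-4, 8), 65)/(-2559) - 1169/(-4786) = (209/7)/(-2559) - 1169/(-4786) = (209/7)*(-1/2559) - 1169*(-1/4786) = -209/17913 + 1169/4786 = 19940023/85731618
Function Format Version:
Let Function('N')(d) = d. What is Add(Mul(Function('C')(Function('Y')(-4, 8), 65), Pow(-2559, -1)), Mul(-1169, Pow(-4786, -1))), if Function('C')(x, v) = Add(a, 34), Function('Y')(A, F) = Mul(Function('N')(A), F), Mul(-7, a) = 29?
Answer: Rational(19940023, 85731618) ≈ 0.23259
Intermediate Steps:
a = Rational(-29, 7) (a = Mul(Rational(-1, 7), 29) = Rational(-29, 7) ≈ -4.1429)
Function('Y')(A, F) = Mul(A, F)
Function('C')(x, v) = Rational(209, 7) (Function('C')(x, v) = Add(Rational(-29, 7), 34) = Rational(209, 7))
Add(Mul(Function('C')(Function('Y')(-4, 8), 65), Pow(-2559, -1)), Mul(-1169, Pow(-4786, -1))) = Add(Mul(Rational(209, 7), Pow(-2559, -1)), Mul(-1169, Pow(-4786, -1))) = Add(Mul(Rational(209, 7), Rational(-1, 2559)), Mul(-1169, Rational(-1, 4786))) = Add(Rational(-209, 17913), Rational(1169, 4786)) = Rational(19940023, 85731618)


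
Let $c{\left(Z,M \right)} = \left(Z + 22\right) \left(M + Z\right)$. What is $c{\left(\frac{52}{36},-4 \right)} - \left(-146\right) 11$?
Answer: $\frac{125233}{81} \approx 1546.1$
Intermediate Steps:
$c{\left(Z,M \right)} = \left(22 + Z\right) \left(M + Z\right)$
$c{\left(\frac{52}{36},-4 \right)} - \left(-146\right) 11 = \left(\left(\frac{52}{36}\right)^{2} + 22 \left(-4\right) + 22 \cdot \frac{52}{36} - 4 \cdot \frac{52}{36}\right) - \left(-146\right) 11 = \left(\left(52 \cdot \frac{1}{36}\right)^{2} - 88 + 22 \cdot 52 \cdot \frac{1}{36} - 4 \cdot 52 \cdot \frac{1}{36}\right) - -1606 = \left(\left(\frac{13}{9}\right)^{2} - 88 + 22 \cdot \frac{13}{9} - \frac{52}{9}\right) + 1606 = \left(\frac{169}{81} - 88 + \frac{286}{9} - \frac{52}{9}\right) + 1606 = - \frac{4853}{81} + 1606 = \frac{125233}{81}$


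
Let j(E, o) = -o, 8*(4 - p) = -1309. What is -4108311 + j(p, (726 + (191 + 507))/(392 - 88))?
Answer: -78057998/19 ≈ -4.1083e+6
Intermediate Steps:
p = 1341/8 (p = 4 - ⅛*(-1309) = 4 + 1309/8 = 1341/8 ≈ 167.63)
-4108311 + j(p, (726 + (191 + 507))/(392 - 88)) = -4108311 - (726 + (191 + 507))/(392 - 88) = -4108311 - (726 + 698)/304 = -4108311 - 1424/304 = -4108311 - 1*89/19 = -4108311 - 89/19 = -78057998/19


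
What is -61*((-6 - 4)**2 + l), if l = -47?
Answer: -3233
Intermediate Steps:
-61*((-6 - 4)**2 + l) = -61*((-6 - 4)**2 - 47) = -61*((-10)**2 - 47) = -61*(100 - 47) = -61*53 = -3233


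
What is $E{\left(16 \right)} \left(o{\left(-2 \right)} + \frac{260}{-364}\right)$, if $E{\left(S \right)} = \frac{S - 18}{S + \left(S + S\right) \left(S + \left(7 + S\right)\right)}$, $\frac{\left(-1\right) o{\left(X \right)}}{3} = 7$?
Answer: $\frac{19}{553} \approx 0.034358$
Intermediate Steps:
$o{\left(X \right)} = -21$ ($o{\left(X \right)} = \left(-3\right) 7 = -21$)
$E{\left(S \right)} = \frac{-18 + S}{S + 2 S \left(7 + 2 S\right)}$
$E{\left(16 \right)} \left(o{\left(-2 \right)} + \frac{260}{-364}\right) = \frac{-18 + 16}{16 \left(15 + 4 \cdot 16\right)} \left(-21 + \frac{260}{-364}\right) = \frac{1}{16} \frac{1}{15 + 64} \left(-2\right) \left(-21 + 260 \left(- \frac{1}{364}\right)\right) = \frac{1}{16} \cdot \frac{1}{79} \left(-2\right) \left(-21 - \frac{5}{7}\right) = \frac{1}{16} \cdot \frac{1}{79} \left(-2\right) \left(- \frac{152}{7}\right) = \left(- \frac{1}{632}\right) \left(- \frac{152}{7}\right) = \frac{19}{553}$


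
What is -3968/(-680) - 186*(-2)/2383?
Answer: 1213588/202555 ≈ 5.9914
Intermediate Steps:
-3968/(-680) - 186*(-2)/2383 = -3968*(-1/680) + 372*(1/2383) = 496/85 + 372/2383 = 1213588/202555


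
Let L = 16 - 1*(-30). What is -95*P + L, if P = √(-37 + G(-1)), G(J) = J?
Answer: 46 - 95*I*√38 ≈ 46.0 - 585.62*I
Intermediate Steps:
L = 46 (L = 16 + 30 = 46)
P = I*√38 (P = √(-37 - 1) = √(-38) = I*√38 ≈ 6.1644*I)
-95*P + L = -95*I*√38 + 46 = 46 - 95*I*√38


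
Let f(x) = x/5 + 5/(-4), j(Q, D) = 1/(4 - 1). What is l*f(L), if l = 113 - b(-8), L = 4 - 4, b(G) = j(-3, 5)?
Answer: -845/6 ≈ -140.83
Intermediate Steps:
j(Q, D) = ⅓ (j(Q, D) = 1/3 = ⅓)
b(G) = ⅓
L = 0
l = 338/3 (l = 113 - 1*⅓ = 113 - ⅓ = 338/3 ≈ 112.67)
f(x) = -5/4 + x/5 (f(x) = x*(⅕) + 5*(-¼) = x/5 - 5/4 = -5/4 + x/5)
l*f(L) = 338*(-5/4 + (⅕)*0)/3 = 338*(-5/4 + 0)/3 = (338/3)*(-5/4) = -845/6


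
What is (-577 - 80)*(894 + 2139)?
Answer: -1992681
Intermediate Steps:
(-577 - 80)*(894 + 2139) = -657*3033 = -1992681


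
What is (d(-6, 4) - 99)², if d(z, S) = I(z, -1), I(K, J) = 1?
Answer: 9604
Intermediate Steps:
d(z, S) = 1
(d(-6, 4) - 99)² = (1 - 99)² = (-98)² = 9604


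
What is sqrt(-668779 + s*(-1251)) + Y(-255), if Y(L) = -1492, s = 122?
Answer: -1492 + I*sqrt(821401) ≈ -1492.0 + 906.31*I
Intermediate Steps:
sqrt(-668779 + s*(-1251)) + Y(-255) = sqrt(-668779 + 122*(-1251)) - 1492 = sqrt(-668779 - 152622) - 1492 = sqrt(-821401) - 1492 = I*sqrt(821401) - 1492 = -1492 + I*sqrt(821401)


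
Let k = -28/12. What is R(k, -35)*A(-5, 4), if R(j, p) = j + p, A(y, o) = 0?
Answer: 0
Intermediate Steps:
k = -7/3 (k = -28/12 = -4*7/12 = -7/3 ≈ -2.3333)
R(k, -35)*A(-5, 4) = (-7/3 - 35)*0 = -112/3*0 = 0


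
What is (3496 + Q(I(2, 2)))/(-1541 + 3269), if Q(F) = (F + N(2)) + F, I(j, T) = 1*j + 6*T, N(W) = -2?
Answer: 587/288 ≈ 2.0382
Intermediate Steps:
I(j, T) = j + 6*T
Q(F) = -2 + 2*F (Q(F) = (F - 2) + F = (-2 + F) + F = -2 + 2*F)
(3496 + Q(I(2, 2)))/(-1541 + 3269) = (3496 + (-2 + 2*(2 + 6*2)))/(-1541 + 3269) = (3496 + (-2 + 2*(2 + 12)))/1728 = (3496 + (-2 + 2*14))*(1/1728) = (3496 + (-2 + 28))*(1/1728) = (3496 + 26)*(1/1728) = 3522*(1/1728) = 587/288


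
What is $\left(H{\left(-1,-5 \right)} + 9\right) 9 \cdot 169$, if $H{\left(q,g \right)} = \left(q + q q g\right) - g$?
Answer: $12168$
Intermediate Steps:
$H{\left(q,g \right)} = q - g + g q^{2}$ ($H{\left(q,g \right)} = \left(q + q^{2} g\right) - g = \left(q + g q^{2}\right) - g = q - g + g q^{2}$)
$\left(H{\left(-1,-5 \right)} + 9\right) 9 \cdot 169 = \left(\left(-1 - -5 - 5 \left(-1\right)^{2}\right) + 9\right) 9 \cdot 169 = \left(\left(-1 + 5 - 5\right) + 9\right) 9 \cdot 169 = \left(-1 + 9\right) 9 \cdot 169 = 8 \cdot 9 \cdot 169 = 72 \cdot 169 = 12168$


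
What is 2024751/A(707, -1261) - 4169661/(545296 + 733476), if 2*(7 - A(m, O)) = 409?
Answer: -5180036787639/505114940 ≈ -10255.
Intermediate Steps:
A(m, O) = -395/2 (A(m, O) = 7 - ½*409 = 7 - 409/2 = -395/2)
2024751/A(707, -1261) - 4169661/(545296 + 733476) = 2024751/(-395/2) - 4169661/(545296 + 733476) = 2024751*(-2/395) - 4169661/1278772 = -4049502/395 - 4169661*1/1278772 = -4049502/395 - 4169661/1278772 = -5180036787639/505114940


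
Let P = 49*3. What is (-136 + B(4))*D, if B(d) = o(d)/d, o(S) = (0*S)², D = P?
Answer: -19992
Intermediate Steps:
P = 147
D = 147
o(S) = 0 (o(S) = 0² = 0)
B(d) = 0 (B(d) = 0/d = 0)
(-136 + B(4))*D = (-136 + 0)*147 = -136*147 = -19992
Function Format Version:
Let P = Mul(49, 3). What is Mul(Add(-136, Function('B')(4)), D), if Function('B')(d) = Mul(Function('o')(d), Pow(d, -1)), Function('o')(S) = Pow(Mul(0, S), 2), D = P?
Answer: -19992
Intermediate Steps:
P = 147
D = 147
Function('o')(S) = 0 (Function('o')(S) = Pow(0, 2) = 0)
Function('B')(d) = 0 (Function('B')(d) = Mul(0, Pow(d, -1)) = 0)
Mul(Add(-136, Function('B')(4)), D) = Mul(Add(-136, 0), 147) = Mul(-136, 147) = -19992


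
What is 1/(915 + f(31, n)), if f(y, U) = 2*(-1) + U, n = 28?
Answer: 1/941 ≈ 0.0010627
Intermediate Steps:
f(y, U) = -2 + U
1/(915 + f(31, n)) = 1/(915 + (-2 + 28)) = 1/(915 + 26) = 1/941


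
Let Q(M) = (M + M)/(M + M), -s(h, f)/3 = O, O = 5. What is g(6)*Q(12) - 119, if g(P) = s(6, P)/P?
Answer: -243/2 ≈ -121.50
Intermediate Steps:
s(h, f) = -15 (s(h, f) = -3*5 = -15)
Q(M) = 1 (Q(M) = (2*M)/((2*M)) = (2*M)*(1/(2*M)) = 1)
g(P) = -15/P
g(6)*Q(12) - 119 = -15/6*1 - 119 = -15*⅙*1 - 119 = -5/2*1 - 119 = -5/2 - 119 = -243/2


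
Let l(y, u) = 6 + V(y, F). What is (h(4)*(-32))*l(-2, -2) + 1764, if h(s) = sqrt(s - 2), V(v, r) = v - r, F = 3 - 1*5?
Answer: 1764 - 192*sqrt(2) ≈ 1492.5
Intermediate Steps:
F = -2 (F = 3 - 5 = -2)
h(s) = sqrt(-2 + s)
l(y, u) = 8 + y (l(y, u) = 6 + (y - 1*(-2)) = 6 + (y + 2) = 6 + (2 + y) = 8 + y)
(h(4)*(-32))*l(-2, -2) + 1764 = (sqrt(-2 + 4)*(-32))*(8 - 2) + 1764 = (sqrt(2)*(-32))*6 + 1764 = -32*sqrt(2)*6 + 1764 = -192*sqrt(2) + 1764 = 1764 - 192*sqrt(2)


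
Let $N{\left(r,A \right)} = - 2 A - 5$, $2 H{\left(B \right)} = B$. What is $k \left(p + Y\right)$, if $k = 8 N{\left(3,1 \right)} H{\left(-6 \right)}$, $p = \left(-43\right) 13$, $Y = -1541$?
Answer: $-352800$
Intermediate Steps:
$H{\left(B \right)} = \frac{B}{2}$
$N{\left(r,A \right)} = -5 - 2 A$
$p = -559$
$k = 168$ ($k = 8 \left(-5 - 2\right) \frac{1}{2} \left(-6\right) = 8 \left(-5 - 2\right) \left(-3\right) = 8 \left(\left(-7\right) \left(-3\right)\right) = 8 \cdot 21 = 168$)
$k \left(p + Y\right) = 168 \left(-559 - 1541\right) = 168 \left(-2100\right) = -352800$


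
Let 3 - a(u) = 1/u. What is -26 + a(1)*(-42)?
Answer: -110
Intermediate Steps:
a(u) = 3 - 1/u
-26 + a(1)*(-42) = -26 + (3 - 1/1)*(-42) = -26 + (3 - 1*1)*(-42) = -26 + (3 - 1)*(-42) = -26 + 2*(-42) = -26 - 84 = -110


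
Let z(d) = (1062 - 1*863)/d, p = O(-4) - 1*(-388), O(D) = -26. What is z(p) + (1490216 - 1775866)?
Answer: -103405101/362 ≈ -2.8565e+5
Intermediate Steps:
p = 362 (p = -26 - 1*(-388) = -26 + 388 = 362)
z(d) = 199/d (z(d) = (1062 - 863)/d = 199/d)
z(p) + (1490216 - 1775866) = 199/362 + (1490216 - 1775866) = 199*(1/362) - 285650 = 199/362 - 285650 = -103405101/362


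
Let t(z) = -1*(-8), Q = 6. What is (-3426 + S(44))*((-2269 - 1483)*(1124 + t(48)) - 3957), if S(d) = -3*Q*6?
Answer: 15023815014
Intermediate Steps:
t(z) = 8
S(d) = -108 (S(d) = -3*6*6 = -18*6 = -108)
(-3426 + S(44))*((-2269 - 1483)*(1124 + t(48)) - 3957) = (-3426 - 108)*((-2269 - 1483)*(1124 + 8) - 3957) = -3534*(-3752*1132 - 3957) = -3534*(-4247264 - 3957) = -3534*(-4251221) = 15023815014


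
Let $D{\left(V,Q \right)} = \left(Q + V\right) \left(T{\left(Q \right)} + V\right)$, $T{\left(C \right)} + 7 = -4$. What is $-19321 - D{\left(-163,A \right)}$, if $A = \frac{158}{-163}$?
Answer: $- \frac{7799821}{163} \approx -47852.0$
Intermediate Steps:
$T{\left(C \right)} = -11$ ($T{\left(C \right)} = -7 - 4 = -11$)
$A = - \frac{158}{163}$ ($A = 158 \left(- \frac{1}{163}\right) = - \frac{158}{163} \approx -0.96933$)
$D{\left(V,Q \right)} = \left(-11 + V\right) \left(Q + V\right)$ ($D{\left(V,Q \right)} = \left(Q + V\right) \left(-11 + V\right) = \left(-11 + V\right) \left(Q + V\right)$)
$-19321 - D{\left(-163,A \right)} = -19321 - \left(\left(-163\right)^{2} - - \frac{1738}{163} - -1793 - -158\right) = -19321 - \left(26569 + \frac{1738}{163} + 1793 + 158\right) = -19321 - \frac{4650498}{163} = - \frac{7799821}{163}$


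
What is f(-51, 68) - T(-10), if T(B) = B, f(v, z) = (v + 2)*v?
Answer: 2509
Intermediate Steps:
f(v, z) = v*(2 + v) (f(v, z) = (2 + v)*v = v*(2 + v))
f(-51, 68) - T(-10) = -51*(2 - 51) - 1*(-10) = -51*(-49) + 10 = 2499 + 10 = 2509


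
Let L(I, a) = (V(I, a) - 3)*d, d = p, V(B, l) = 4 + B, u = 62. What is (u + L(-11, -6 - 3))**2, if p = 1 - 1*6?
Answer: 12544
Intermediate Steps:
p = -5 (p = 1 - 6 = -5)
d = -5
L(I, a) = -5 - 5*I (L(I, a) = ((4 + I) - 3)*(-5) = (1 + I)*(-5) = -5 - 5*I)
(u + L(-11, -6 - 3))**2 = (62 + (-5 - 5*(-11)))**2 = (62 + (-5 + 55))**2 = (62 + 50)**2 = 112**2 = 12544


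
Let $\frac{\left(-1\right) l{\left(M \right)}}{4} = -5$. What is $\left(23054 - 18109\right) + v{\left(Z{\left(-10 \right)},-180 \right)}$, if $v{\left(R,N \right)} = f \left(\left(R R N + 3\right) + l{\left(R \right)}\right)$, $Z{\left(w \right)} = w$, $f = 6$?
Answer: $-102917$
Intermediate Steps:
$l{\left(M \right)} = 20$ ($l{\left(M \right)} = \left(-4\right) \left(-5\right) = 20$)
$v{\left(R,N \right)} = 138 + 6 N R^{2}$ ($v{\left(R,N \right)} = 6 \left(\left(R R N + 3\right) + 20\right) = 6 \left(\left(R^{2} N + 3\right) + 20\right) = 6 \left(\left(N R^{2} + 3\right) + 20\right) = 6 \left(\left(3 + N R^{2}\right) + 20\right) = 6 \left(23 + N R^{2}\right) = 138 + 6 N R^{2}$)
$\left(23054 - 18109\right) + v{\left(Z{\left(-10 \right)},-180 \right)} = \left(23054 - 18109\right) + \left(138 + 6 \left(-180\right) \left(-10\right)^{2}\right) = 4945 + \left(138 + 6 \left(-180\right) 100\right) = 4945 + \left(138 - 108000\right) = 4945 - 107862 = -102917$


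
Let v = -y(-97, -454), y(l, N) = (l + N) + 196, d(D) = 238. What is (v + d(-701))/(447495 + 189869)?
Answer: 593/637364 ≈ 0.00093039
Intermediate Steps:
y(l, N) = 196 + N + l (y(l, N) = (N + l) + 196 = 196 + N + l)
v = 355 (v = -(196 - 454 - 97) = -1*(-355) = 355)
(v + d(-701))/(447495 + 189869) = (355 + 238)/(447495 + 189869) = 593/637364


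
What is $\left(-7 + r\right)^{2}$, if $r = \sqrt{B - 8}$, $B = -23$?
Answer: $\left(7 - i \sqrt{31}\right)^{2} \approx 18.0 - 77.949 i$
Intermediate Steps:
$r = i \sqrt{31}$ ($r = \sqrt{-23 - 8} = \sqrt{-31} = i \sqrt{31} \approx 5.5678 i$)
$\left(-7 + r\right)^{2} = \left(-7 + i \sqrt{31}\right)^{2}$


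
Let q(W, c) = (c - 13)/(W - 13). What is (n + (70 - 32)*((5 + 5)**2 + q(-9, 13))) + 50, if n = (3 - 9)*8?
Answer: 3802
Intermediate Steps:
q(W, c) = (-13 + c)/(-13 + W)
n = -48 (n = -6*8 = -48)
(n + (70 - 32)*((5 + 5)**2 + q(-9, 13))) + 50 = (-48 + (70 - 32)*((5 + 5)**2 + (-13 + 13)/(-13 - 9))) + 50 = (-48 + 38*(10**2 + 0/(-22))) + 50 = (-48 + 38*(100 - 1/22*0)) + 50 = (-48 + 38*(100 + 0)) + 50 = (-48 + 38*100) + 50 = (-48 + 3800) + 50 = 3752 + 50 = 3802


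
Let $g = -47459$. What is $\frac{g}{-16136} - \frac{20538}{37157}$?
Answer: $\frac{1432032895}{599565352} \approx 2.3885$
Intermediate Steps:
$\frac{g}{-16136} - \frac{20538}{37157} = - \frac{47459}{-16136} - \frac{20538}{37157} = \left(-47459\right) \left(- \frac{1}{16136}\right) - \frac{20538}{37157} = \frac{47459}{16136} - \frac{20538}{37157} = \frac{1432032895}{599565352}$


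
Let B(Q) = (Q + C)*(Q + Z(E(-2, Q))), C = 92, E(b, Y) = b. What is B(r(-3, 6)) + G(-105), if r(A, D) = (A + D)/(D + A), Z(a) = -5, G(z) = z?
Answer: -477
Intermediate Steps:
r(A, D) = 1 (r(A, D) = (A + D)/(A + D) = 1)
B(Q) = (-5 + Q)*(92 + Q) (B(Q) = (Q + 92)*(Q - 5) = (92 + Q)*(-5 + Q) = (-5 + Q)*(92 + Q))
B(r(-3, 6)) + G(-105) = (-460 + 1² + 87*1) - 105 = (-460 + 1 + 87) - 105 = -372 - 105 = -477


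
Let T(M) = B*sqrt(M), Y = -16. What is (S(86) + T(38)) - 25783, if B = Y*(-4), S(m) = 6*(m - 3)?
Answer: -25285 + 64*sqrt(38) ≈ -24890.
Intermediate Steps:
S(m) = -18 + 6*m (S(m) = 6*(-3 + m) = -18 + 6*m)
B = 64 (B = -16*(-4) = 64)
T(M) = 64*sqrt(M)
(S(86) + T(38)) - 25783 = ((-18 + 6*86) + 64*sqrt(38)) - 25783 = ((-18 + 516) + 64*sqrt(38)) - 25783 = (498 + 64*sqrt(38)) - 25783 = -25285 + 64*sqrt(38)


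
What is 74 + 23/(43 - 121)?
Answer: 5749/78 ≈ 73.705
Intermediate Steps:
74 + 23/(43 - 121) = 74 + 23/(-78) = 74 + 23*(-1/78) = 74 - 23/78 = 5749/78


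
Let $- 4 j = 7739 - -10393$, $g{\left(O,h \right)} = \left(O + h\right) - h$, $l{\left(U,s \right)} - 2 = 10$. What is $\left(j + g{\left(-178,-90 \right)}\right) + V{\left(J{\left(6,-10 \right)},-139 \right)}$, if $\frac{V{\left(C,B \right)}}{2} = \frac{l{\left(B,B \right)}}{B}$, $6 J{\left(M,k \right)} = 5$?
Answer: $- \frac{654853}{139} \approx -4711.2$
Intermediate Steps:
$l{\left(U,s \right)} = 12$ ($l{\left(U,s \right)} = 2 + 10 = 12$)
$J{\left(M,k \right)} = \frac{5}{6}$ ($J{\left(M,k \right)} = \frac{1}{6} \cdot 5 = \frac{5}{6}$)
$g{\left(O,h \right)} = O$
$V{\left(C,B \right)} = \frac{24}{B}$ ($V{\left(C,B \right)} = 2 \frac{12}{B} = \frac{24}{B}$)
$j = -4533$ ($j = - \frac{7739 - -10393}{4} = - \frac{7739 + 10393}{4} = \left(- \frac{1}{4}\right) 18132 = -4533$)
$\left(j + g{\left(-178,-90 \right)}\right) + V{\left(J{\left(6,-10 \right)},-139 \right)} = \left(-4533 - 178\right) + \frac{24}{-139} = -4711 + 24 \left(- \frac{1}{139}\right) = -4711 - \frac{24}{139} = - \frac{654853}{139}$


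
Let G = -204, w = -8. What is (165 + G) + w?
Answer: -47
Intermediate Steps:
(165 + G) + w = (165 - 204) - 8 = -39 - 8 = -47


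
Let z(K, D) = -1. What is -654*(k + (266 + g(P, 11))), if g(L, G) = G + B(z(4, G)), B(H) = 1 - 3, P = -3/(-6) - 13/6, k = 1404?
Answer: -1098066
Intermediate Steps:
P = -5/3 (P = -3*(-⅙) - 13*⅙ = ½ - 13/6 = -5/3 ≈ -1.6667)
B(H) = -2
g(L, G) = -2 + G (g(L, G) = G - 2 = -2 + G)
-654*(k + (266 + g(P, 11))) = -654*(1404 + (266 + (-2 + 11))) = -654*(1404 + (266 + 9)) = -654*(1404 + 275) = -654*1679 = -1098066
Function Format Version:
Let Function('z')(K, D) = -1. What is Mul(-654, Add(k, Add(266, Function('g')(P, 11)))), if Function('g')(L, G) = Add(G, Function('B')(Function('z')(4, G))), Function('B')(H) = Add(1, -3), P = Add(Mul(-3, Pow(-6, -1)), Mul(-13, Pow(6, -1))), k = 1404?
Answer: -1098066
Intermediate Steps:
P = Rational(-5, 3) (P = Add(Mul(-3, Rational(-1, 6)), Mul(-13, Rational(1, 6))) = Add(Rational(1, 2), Rational(-13, 6)) = Rational(-5, 3) ≈ -1.6667)
Function('B')(H) = -2
Function('g')(L, G) = Add(-2, G) (Function('g')(L, G) = Add(G, -2) = Add(-2, G))
Mul(-654, Add(k, Add(266, Function('g')(P, 11)))) = Mul(-654, Add(1404, Add(266, Add(-2, 11)))) = Mul(-654, Add(1404, Add(266, 9))) = Mul(-654, Add(1404, 275)) = Mul(-654, 1679) = -1098066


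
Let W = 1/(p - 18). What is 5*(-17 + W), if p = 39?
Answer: -1780/21 ≈ -84.762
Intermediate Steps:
W = 1/21 (W = 1/(39 - 18) = 1/21 ≈ 0.047619)
5*(-17 + W) = 5*(-17 + 1/21) = 5*(-356/21) = -1780/21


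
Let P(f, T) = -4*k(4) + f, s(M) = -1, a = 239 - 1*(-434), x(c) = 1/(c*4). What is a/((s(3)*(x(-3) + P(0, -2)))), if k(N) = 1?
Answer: 8076/49 ≈ 164.82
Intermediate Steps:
x(c) = 1/(4*c)
a = 673 (a = 239 + 434 = 673)
P(f, T) = -4 + f (P(f, T) = -4*1 + f = -4 + f)
a/((s(3)*(x(-3) + P(0, -2)))) = 673/((-((¼)/(-3) + (-4 + 0)))) = 673/((-((¼)*(-⅓) - 4))) = 673/((-(-1/12 - 4))) = 673/((-1*(-49/12))) = 673/(49/12) = 673*(12/49) = 8076/49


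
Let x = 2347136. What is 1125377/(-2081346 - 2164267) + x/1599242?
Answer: 4082640475067/3394881312673 ≈ 1.2026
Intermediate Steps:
1125377/(-2081346 - 2164267) + x/1599242 = 1125377/(-2081346 - 2164267) + 2347136/1599242 = 1125377/(-4245613) + 2347136*(1/1599242) = 1125377*(-1/4245613) + 1173568/799621 = -1125377/4245613 + 1173568/799621 = 4082640475067/3394881312673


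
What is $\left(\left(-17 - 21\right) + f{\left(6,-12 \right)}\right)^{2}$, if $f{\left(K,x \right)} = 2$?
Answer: $1296$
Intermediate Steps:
$\left(\left(-17 - 21\right) + f{\left(6,-12 \right)}\right)^{2} = \left(\left(-17 - 21\right) + 2\right)^{2} = \left(-38 + 2\right)^{2} = \left(-36\right)^{2} = 1296$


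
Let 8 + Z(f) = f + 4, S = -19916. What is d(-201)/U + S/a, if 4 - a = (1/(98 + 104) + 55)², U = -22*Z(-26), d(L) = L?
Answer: 34104607609/5424808620 ≈ 6.2868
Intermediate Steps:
Z(f) = -4 + f (Z(f) = -8 + (f + 4) = -8 + (4 + f) = -4 + f)
U = 660 (U = -22*(-4 - 26) = -22*(-30) = 660)
a = -123291105/40804 (a = 4 - (1/(98 + 104) + 55)² = 4 - (1/202 + 55)² = 4 - (11111/202)² = 4 - 1*123454321/40804 = 4 - 123454321/40804 = -123291105/40804 ≈ -3021.5)
d(-201)/U + S/a = -201/660 - 19916/(-123291105/40804) = -201*1/660 - 19916*(-40804/123291105) = -67/220 + 812652464/123291105 = 34104607609/5424808620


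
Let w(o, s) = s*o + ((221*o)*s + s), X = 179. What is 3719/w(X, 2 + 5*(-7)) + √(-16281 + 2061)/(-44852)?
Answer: -3719/1311387 - 3*I*√395/22426 ≈ -0.0028359 - 0.0026587*I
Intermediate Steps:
w(o, s) = s + 222*o*s (w(o, s) = o*s + (221*o*s + s) = o*s + (s + 221*o*s) = s + 222*o*s)
3719/w(X, 2 + 5*(-7)) + √(-16281 + 2061)/(-44852) = 3719/(((2 + 5*(-7))*(1 + 222*179))) + √(-16281 + 2061)/(-44852) = 3719/(((2 - 35)*(1 + 39738))) + √(-14220)*(-1/44852) = 3719/((-33*39739)) + (6*I*√395)*(-1/44852) = 3719/(-1311387) - 3*I*√395/22426 = 3719*(-1/1311387) - 3*I*√395/22426 = -3719/1311387 - 3*I*√395/22426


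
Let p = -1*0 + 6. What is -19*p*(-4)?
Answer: 456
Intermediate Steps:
p = 6 (p = 0 + 6 = 6)
-19*p*(-4) = -19*6*(-4) = -114*(-4) = 456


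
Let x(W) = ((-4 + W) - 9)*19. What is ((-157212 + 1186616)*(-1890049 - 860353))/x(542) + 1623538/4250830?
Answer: -316717577066230479/1124344535 ≈ -2.8169e+8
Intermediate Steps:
x(W) = -247 + 19*W (x(W) = (-13 + W)*19 = -247 + 19*W)
((-157212 + 1186616)*(-1890049 - 860353))/x(542) + 1623538/4250830 = ((-157212 + 1186616)*(-1890049 - 860353))/(-247 + 19*542) + 1623538/4250830 = (1029404*(-2750402))/(-247 + 10298) + 1623538*(1/4250830) = -2831274820408/10051 + 811769/2125415 = -2831274820408*1/10051 + 811769/2125415 = -149014464232/529 + 811769/2125415 = -316717577066230479/1124344535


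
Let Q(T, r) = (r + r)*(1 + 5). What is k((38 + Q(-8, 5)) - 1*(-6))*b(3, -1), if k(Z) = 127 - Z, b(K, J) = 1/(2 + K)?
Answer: 23/5 ≈ 4.6000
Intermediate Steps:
Q(T, r) = 12*r (Q(T, r) = (2*r)*6 = 12*r)
k((38 + Q(-8, 5)) - 1*(-6))*b(3, -1) = (127 - ((38 + 12*5) - 1*(-6)))/(2 + 3) = (127 - ((38 + 60) + 6))/5 = (127 - (98 + 6))*(⅕) = (127 - 1*104)*(⅕) = (127 - 104)*(⅕) = 23*(⅕) = 23/5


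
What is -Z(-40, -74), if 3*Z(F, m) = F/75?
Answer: 8/45 ≈ 0.17778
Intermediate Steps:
Z(F, m) = F/225 (Z(F, m) = (F/75)/3 = F/225)
-Z(-40, -74) = -(-40)/225 = -1*(-8/45) = 8/45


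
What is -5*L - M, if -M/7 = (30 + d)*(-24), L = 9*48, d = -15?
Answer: -4680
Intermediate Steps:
L = 432
M = 2520 (M = -7*(30 - 15)*(-24) = -105*(-24) = -7*(-360) = 2520)
-5*L - M = -5*432 - 1*2520 = -2160 - 2520 = -4680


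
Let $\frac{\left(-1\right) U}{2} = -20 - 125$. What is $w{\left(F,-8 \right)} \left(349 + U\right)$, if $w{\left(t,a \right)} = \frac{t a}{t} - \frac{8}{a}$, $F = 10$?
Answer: $-4473$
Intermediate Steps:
$U = 290$ ($U = - 2 \left(-20 - 125\right) = \left(-2\right) \left(-145\right) = 290$)
$w{\left(t,a \right)} = a - \frac{8}{a}$ ($w{\left(t,a \right)} = \frac{a t}{t} - \frac{8}{a} = a - \frac{8}{a}$)
$w{\left(F,-8 \right)} \left(349 + U\right) = \left(-8 - \frac{8}{-8}\right) \left(349 + 290\right) = \left(-8 - -1\right) 639 = \left(-8 + 1\right) 639 = \left(-7\right) 639 = -4473$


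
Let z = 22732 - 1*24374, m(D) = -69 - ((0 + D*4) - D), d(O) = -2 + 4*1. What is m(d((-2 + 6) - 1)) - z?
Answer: 1567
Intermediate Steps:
d(O) = 2 (d(O) = -2 + 4 = 2)
m(D) = -69 - 3*D (m(D) = -69 - ((0 + 4*D) - D) = -69 - (4*D - D) = -69 - 3*D)
z = -1642 (z = 22732 - 24374 = -1642)
m(d((-2 + 6) - 1)) - z = (-69 - 3*2) - 1*(-1642) = (-69 - 6) + 1642 = -75 + 1642 = 1567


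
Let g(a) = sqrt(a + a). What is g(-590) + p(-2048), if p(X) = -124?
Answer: -124 + 2*I*sqrt(295) ≈ -124.0 + 34.351*I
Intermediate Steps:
g(a) = sqrt(2)*sqrt(a) (g(a) = sqrt(2*a) = sqrt(2)*sqrt(a))
g(-590) + p(-2048) = sqrt(2)*sqrt(-590) - 124 = sqrt(2)*(I*sqrt(590)) - 124 = 2*I*sqrt(295) - 124 = -124 + 2*I*sqrt(295)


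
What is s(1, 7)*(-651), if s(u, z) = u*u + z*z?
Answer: -32550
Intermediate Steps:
s(u, z) = u**2 + z**2
s(1, 7)*(-651) = (1**2 + 7**2)*(-651) = (1 + 49)*(-651) = 50*(-651) = -32550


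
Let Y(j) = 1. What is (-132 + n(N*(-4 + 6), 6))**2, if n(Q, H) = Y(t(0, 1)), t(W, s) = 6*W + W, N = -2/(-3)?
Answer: 17161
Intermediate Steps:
N = 2/3 (N = -2*(-1/3) = 2/3 ≈ 0.66667)
t(W, s) = 7*W
n(Q, H) = 1
(-132 + n(N*(-4 + 6), 6))**2 = (-132 + 1)**2 = (-131)**2 = 17161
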